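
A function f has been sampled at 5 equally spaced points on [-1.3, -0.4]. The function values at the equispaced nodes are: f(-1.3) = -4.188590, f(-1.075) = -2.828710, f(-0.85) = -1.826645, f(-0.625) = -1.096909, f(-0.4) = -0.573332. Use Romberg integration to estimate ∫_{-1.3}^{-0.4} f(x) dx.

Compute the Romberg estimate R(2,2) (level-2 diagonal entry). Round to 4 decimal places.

R(0,0) (trapezoid, 1 panel, h=0.9000): -2.142865
R(1,0) (trapezoid, 2 panels, h=0.4500): -1.893423
R(2,0) (trapezoid, 4 panels, h=0.2250): -1.829976
R(1,1) = -1.893423 + (-1.893423 − (-2.142865))/3 = -1.810276
R(2,1) = -1.829976 + (-1.829976 − (-1.893423))/3 = -1.808827
R(2,2) = -1.808827 + (-1.808827 − (-1.810276))/15 = -1.808730

-1.8087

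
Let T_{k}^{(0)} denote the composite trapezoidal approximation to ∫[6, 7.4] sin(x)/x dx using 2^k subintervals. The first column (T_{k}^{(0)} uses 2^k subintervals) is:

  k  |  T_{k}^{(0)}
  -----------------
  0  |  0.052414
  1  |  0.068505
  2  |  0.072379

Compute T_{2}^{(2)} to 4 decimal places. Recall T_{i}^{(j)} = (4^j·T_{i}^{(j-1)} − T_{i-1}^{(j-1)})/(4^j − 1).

Richardson extrapolation on the trapezoidal column (denominator 4−1=3):
T_{1}^{(1)} = (4·0.068505 − 0.052414) / 3 = 0.073869
T_{2}^{(1)} = 0.072379 + (0.072379 − 0.068505)/3 = 0.073670
T_{2}^{(2)} = (16·0.073670 − 0.073869) / 15 = 0.073657

0.0737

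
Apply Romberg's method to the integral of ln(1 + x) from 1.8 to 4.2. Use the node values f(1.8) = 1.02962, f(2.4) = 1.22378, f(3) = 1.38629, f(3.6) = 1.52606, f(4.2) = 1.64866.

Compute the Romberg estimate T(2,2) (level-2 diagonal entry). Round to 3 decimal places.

T(0,0) (trapezoid, 1 panel, h=2.4000): 3.21394
T(1,0) (trapezoid, 2 panels, h=1.2000): 3.27052
T(2,0) (trapezoid, 4 panels, h=0.6000): 3.28516
T(1,1) = 3.27052 + (3.27052 − 3.21394)/3 = 3.28938
T(2,1) = 3.28516 + (3.28516 − 3.27052)/3 = 3.29004
T(2,2) = 3.29004 + (3.29004 − 3.28938)/15 = 3.29008

3.290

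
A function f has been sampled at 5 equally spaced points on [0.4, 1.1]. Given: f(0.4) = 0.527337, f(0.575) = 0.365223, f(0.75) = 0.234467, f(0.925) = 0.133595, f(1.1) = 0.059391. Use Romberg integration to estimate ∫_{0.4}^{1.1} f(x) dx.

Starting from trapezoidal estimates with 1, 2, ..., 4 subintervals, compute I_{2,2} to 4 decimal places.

I_{0,0} (trapezoid, 1 panel, h=0.7000): 0.205355
I_{1,0} (trapezoid, 2 panels, h=0.3500): 0.184741
I_{2,0} (trapezoid, 4 panels, h=0.1750): 0.179664
I_{1,1} = 0.184741 + (0.184741 − 0.205355)/3 = 0.177870
I_{2,1} = 0.179664 + (0.179664 − 0.184741)/3 = 0.177972
I_{2,2} = 0.177972 + (0.177972 − 0.177870)/15 = 0.177979

0.1780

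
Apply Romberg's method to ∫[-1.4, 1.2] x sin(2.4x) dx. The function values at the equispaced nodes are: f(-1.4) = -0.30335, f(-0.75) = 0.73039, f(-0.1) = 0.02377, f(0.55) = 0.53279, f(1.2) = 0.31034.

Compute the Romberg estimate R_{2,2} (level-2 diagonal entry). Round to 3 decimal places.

1.177

R_{0,0} (trapezoid, 1 panel, h=2.6000): 0.00909
R_{1,0} (trapezoid, 2 panels, h=1.3000): 0.03544
R_{2,0} (trapezoid, 4 panels, h=0.6500): 0.83879
R_{1,1} = 0.03544 + (0.03544 − 0.00909)/3 = 0.04422
R_{2,1} = 0.83879 + (0.83879 − 0.03544)/3 = 1.10657
R_{2,2} = 1.10657 + (1.10657 − 0.04422)/15 = 1.17739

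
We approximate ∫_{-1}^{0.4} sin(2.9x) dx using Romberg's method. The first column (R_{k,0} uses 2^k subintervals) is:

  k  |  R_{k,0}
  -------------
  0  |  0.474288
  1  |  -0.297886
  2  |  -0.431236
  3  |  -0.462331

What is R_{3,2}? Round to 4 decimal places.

-0.4725

R_{2,1} = (4·(-0.431236) − (-0.297886)) / 3 = -0.475686
R_{3,1} = (4·(-0.462331) − (-0.431236)) / 3 = -0.472696
R_{3,2} = -0.472696 + (-0.472696 − (-0.475686))/15 = -0.472497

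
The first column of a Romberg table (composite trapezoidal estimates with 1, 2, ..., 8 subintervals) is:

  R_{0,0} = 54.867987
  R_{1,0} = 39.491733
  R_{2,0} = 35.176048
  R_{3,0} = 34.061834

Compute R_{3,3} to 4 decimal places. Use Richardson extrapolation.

Richardson extrapolation on the trapezoidal column (denominator 4−1=3):
R_{1,1} = (4·39.491733 − 54.867987) / 3 = 34.366315
R_{2,1} = 35.176048 + (35.176048 − 39.491733)/3 = 33.737486
R_{3,1} = (4·34.061834 − 35.176048) / 3 = 33.690429
R_{2,2} = (16·33.737486 − 34.366315) / 15 = 33.695564
R_{3,2} = (16·33.690429 − 33.737486) / 15 = 33.687292
R_{3,3} = 33.687292 + (33.687292 − 33.695564)/63 = 33.687161
(Column j=1 coincides with Simpson's rule on the same nodes.)

33.6872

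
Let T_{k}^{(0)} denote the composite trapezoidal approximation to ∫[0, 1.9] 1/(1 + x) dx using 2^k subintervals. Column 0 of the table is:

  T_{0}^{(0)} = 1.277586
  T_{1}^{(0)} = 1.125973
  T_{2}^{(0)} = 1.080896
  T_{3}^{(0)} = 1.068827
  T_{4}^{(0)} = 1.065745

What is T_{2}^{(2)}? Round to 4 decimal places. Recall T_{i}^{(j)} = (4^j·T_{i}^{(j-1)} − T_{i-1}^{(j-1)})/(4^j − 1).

Richardson extrapolation on the trapezoidal column (denominator 4−1=3):
T_{1}^{(1)} = 1.125973 + (1.125973 − 1.277586)/3 = 1.075435
T_{2}^{(1)} = (4·1.080896 − 1.125973) / 3 = 1.065870
T_{2}^{(2)} = 1.065870 + (1.065870 − 1.075435)/15 = 1.065232

1.0652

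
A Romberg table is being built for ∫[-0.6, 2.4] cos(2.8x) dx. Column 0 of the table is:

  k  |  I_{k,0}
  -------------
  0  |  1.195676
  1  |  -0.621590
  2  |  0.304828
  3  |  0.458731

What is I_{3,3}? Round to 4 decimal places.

0.4994

Richardson extrapolation on the trapezoidal column (denominator 4−1=3):
I_{1,1} = -0.621590 + (-0.621590 − 1.195676)/3 = -1.227345
I_{2,1} = 0.304828 + (0.304828 − (-0.621590))/3 = 0.613634
I_{3,1} = 0.458731 + (0.458731 − 0.304828)/3 = 0.510032
I_{2,2} = 0.613634 + (0.613634 − (-1.227345))/15 = 0.736366
I_{3,2} = (16·0.510032 − 0.613634) / 15 = 0.503125
I_{3,3} = (64·0.503125 − 0.736366) / 63 = 0.499423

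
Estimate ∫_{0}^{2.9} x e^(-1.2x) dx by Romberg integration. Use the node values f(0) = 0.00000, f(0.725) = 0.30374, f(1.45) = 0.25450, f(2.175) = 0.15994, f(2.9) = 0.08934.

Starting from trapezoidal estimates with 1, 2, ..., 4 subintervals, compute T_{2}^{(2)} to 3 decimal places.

0.597

T_{0}^{(0)} (trapezoid, 1 panel, h=2.9000): 0.12954
T_{1}^{(0)} (trapezoid, 2 panels, h=1.4500): 0.43380
T_{2}^{(0)} (trapezoid, 4 panels, h=0.7250): 0.55307
T_{1}^{(1)} = 0.43380 + (0.43380 − 0.12954)/3 = 0.53522
T_{2}^{(1)} = 0.55307 + (0.55307 − 0.43380)/3 = 0.59283
T_{2}^{(2)} = 0.59283 + (0.59283 − 0.53522)/15 = 0.59667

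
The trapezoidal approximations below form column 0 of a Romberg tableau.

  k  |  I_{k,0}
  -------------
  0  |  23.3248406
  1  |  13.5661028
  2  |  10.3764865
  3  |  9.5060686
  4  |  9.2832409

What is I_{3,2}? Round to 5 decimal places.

Richardson extrapolation on the trapezoidal column (denominator 4−1=3):
I_{2,1} = 10.3764865 + (10.3764865 − 13.5661028)/3 = 9.3132811
I_{3,1} = (4·9.5060686 − 10.3764865) / 3 = 9.2159293
I_{3,2} = (16·9.2159293 − 9.3132811) / 15 = 9.2094392

9.20944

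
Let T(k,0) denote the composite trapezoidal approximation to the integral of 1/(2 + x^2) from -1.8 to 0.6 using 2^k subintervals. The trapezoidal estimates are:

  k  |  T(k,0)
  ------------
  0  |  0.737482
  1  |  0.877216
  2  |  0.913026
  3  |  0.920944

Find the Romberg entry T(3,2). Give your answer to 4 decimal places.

0.9235

Richardson extrapolation on the trapezoidal column (denominator 4−1=3):
T(2,1) = (4·0.913026 − 0.877216) / 3 = 0.924963
T(3,1) = 0.920944 + (0.920944 − 0.913026)/3 = 0.923583
T(3,2) = (16·0.923583 − 0.924963) / 15 = 0.923491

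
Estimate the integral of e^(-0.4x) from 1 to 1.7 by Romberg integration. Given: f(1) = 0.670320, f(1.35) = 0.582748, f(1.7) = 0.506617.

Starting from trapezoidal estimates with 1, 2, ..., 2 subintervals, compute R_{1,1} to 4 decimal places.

R_{0,0} (trapezoid, 1 panel, h=0.7000): 0.411928
R_{1,0} (trapezoid, 2 panels, h=0.3500): 0.409926
R_{1,1} = 0.409926 + (0.409926 − 0.411928)/3 = 0.409259

0.4093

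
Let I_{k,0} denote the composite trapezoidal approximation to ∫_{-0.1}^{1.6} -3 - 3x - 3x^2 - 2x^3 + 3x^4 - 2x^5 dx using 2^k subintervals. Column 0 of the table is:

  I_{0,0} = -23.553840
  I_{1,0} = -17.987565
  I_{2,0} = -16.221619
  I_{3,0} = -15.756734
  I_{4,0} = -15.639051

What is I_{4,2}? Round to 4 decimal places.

-15.5997

I_{3,1} = -15.756734 + (-15.756734 − (-16.221619))/3 = -15.601772
I_{4,1} = -15.639051 + (-15.639051 − (-15.756734))/3 = -15.599823
I_{4,2} = (16·(-15.599823) − (-15.601772)) / 15 = -15.599693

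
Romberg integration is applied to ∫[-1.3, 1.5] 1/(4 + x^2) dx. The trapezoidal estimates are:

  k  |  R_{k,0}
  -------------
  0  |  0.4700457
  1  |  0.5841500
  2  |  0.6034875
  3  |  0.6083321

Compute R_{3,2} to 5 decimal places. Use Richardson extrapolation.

0.60995

Richardson extrapolation on the trapezoidal column (denominator 4−1=3):
R_{2,1} = (4·0.6034875 − 0.5841500) / 3 = 0.6099333
R_{3,1} = 0.6083321 + (0.6083321 − 0.6034875)/3 = 0.6099470
R_{3,2} = 0.6099470 + (0.6099470 − 0.6099333)/15 = 0.6099479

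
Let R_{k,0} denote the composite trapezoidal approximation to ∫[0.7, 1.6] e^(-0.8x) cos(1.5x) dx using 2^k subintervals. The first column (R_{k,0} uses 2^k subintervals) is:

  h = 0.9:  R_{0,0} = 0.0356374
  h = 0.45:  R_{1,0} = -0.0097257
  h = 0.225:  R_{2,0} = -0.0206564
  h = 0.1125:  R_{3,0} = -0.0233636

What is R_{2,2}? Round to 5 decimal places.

Richardson extrapolation on the trapezoidal column (denominator 4−1=3):
R_{1,1} = -0.0097257 + (-0.0097257 − 0.0356374)/3 = -0.0248467
R_{2,1} = -0.0206564 + (-0.0206564 − (-0.0097257))/3 = -0.0243000
R_{2,2} = (16·(-0.0243000) − (-0.0248467)) / 15 = -0.0242636
(Column j=1 coincides with Simpson's rule on the same nodes.)

-0.02426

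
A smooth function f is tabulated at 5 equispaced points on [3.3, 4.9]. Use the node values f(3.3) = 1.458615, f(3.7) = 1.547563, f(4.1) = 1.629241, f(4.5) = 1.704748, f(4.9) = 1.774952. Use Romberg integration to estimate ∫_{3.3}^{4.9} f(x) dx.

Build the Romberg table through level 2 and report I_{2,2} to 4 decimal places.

I_{0,0} (trapezoid, 1 panel, h=1.6000): 2.586854
I_{1,0} (trapezoid, 2 panels, h=0.8000): 2.596820
I_{2,0} (trapezoid, 4 panels, h=0.4000): 2.599334
I_{1,1} = 2.596820 + (2.596820 − 2.586854)/3 = 2.600142
I_{2,1} = 2.599334 + (2.599334 − 2.596820)/3 = 2.600172
I_{2,2} = 2.600172 + (2.600172 − 2.600142)/15 = 2.600174

2.6002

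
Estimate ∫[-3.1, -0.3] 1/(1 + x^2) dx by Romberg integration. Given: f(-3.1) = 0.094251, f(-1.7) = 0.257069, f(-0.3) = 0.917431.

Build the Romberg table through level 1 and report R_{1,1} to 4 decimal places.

R_{0,0} (trapezoid, 1 panel, h=2.8000): 1.416355
R_{1,0} (trapezoid, 2 panels, h=1.4000): 1.068074
R_{1,1} = 1.068074 + (1.068074 − 1.416355)/3 = 0.951980

0.9520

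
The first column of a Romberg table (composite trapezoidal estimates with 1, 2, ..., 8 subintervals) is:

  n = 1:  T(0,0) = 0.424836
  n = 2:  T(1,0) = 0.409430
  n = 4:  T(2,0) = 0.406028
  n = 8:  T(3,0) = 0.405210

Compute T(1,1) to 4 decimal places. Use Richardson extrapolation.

0.4043

Richardson extrapolation on the trapezoidal column (denominator 4−1=3):
T(1,1) = 0.409430 + (0.409430 − 0.424836)/3 = 0.404295
(Column j=1 coincides with Simpson's rule on the same nodes.)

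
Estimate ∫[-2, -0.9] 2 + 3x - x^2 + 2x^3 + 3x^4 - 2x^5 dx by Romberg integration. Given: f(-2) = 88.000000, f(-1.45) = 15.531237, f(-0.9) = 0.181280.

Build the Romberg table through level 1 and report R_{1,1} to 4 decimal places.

R_{0,0} (trapezoid, 1 panel, h=1.1000): 48.499704
R_{1,0} (trapezoid, 2 panels, h=0.5500): 32.792032
R_{1,1} = 32.792032 + (32.792032 − 48.499704)/3 = 27.556141

27.5561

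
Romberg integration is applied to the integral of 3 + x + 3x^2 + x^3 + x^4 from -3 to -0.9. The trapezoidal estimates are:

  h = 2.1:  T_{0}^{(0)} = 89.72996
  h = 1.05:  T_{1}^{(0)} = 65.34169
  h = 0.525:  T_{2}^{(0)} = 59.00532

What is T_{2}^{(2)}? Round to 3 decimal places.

56.872

Richardson extrapolation on the trapezoidal column (denominator 4−1=3):
T_{1}^{(1)} = (4·65.34169 − 89.72996) / 3 = 57.21227
T_{2}^{(1)} = (4·59.00532 − 65.34169) / 3 = 56.89320
T_{2}^{(2)} = 56.89320 + (56.89320 − 57.21227)/15 = 56.87193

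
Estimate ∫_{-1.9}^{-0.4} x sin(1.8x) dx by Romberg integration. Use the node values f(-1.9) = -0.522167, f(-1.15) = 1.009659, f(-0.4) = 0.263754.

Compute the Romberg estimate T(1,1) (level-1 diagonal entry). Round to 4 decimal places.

0.9451

T(0,0) (trapezoid, 1 panel, h=1.5000): -0.193810
T(1,0) (trapezoid, 2 panels, h=0.7500): 0.660339
T(1,1) = 0.660339 + (0.660339 − (-0.193810))/3 = 0.945055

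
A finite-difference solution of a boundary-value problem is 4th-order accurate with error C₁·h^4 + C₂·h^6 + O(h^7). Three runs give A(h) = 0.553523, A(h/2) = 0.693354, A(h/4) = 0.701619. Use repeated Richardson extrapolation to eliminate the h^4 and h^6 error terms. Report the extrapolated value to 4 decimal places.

0.7022

First eliminate the h^4 term (factor 2^4 = 16):
  B₁ = (16·0.693354 − 0.553523)/15 = 0.702676
  B₂ = (16·0.701619 − 0.693354)/15 = 0.702170
Then eliminate the h^6 term (factor 2^6 = 64):
  (64·0.702170 − 0.702676)/63 = 0.702162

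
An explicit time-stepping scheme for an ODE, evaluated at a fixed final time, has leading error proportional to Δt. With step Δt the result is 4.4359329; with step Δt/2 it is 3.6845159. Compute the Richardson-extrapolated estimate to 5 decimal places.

2.93310

The leading error scales as Δt; refining by a factor of 2 reduces it by 2^1 = 2.
Extrapolated value = (2·A(Δt/2) − A(Δt)) / (2 − 1)
= (2·3.6845159 − 4.4359329) / 1
= 2.9330989 / 1 = 2.9330989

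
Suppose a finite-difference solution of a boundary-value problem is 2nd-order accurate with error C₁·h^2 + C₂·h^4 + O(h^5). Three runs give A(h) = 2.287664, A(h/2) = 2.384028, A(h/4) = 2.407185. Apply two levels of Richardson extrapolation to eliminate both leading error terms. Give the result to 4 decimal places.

2.4148

First eliminate the h^2 term (factor 2^2 = 4):
  B₁ = (4·2.384028 − 2.287664)/3 = 2.416149
  B₂ = (4·2.407185 − 2.384028)/3 = 2.414904
Then eliminate the h^4 term (factor 2^4 = 16):
  (16·2.414904 − 2.416149)/15 = 2.414821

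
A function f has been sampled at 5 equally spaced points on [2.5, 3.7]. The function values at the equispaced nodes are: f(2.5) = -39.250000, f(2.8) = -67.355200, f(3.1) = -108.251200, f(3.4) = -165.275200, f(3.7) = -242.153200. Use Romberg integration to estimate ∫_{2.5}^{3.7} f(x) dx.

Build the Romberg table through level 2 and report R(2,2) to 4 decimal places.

R(0,0) (trapezoid, 1 panel, h=1.2000): -168.841920
R(1,0) (trapezoid, 2 panels, h=0.6000): -149.371680
R(2,0) (trapezoid, 4 panels, h=0.3000): -144.474960
R(1,1) = -149.371680 + (-149.371680 − (-168.841920))/3 = -142.881600
R(2,1) = -144.474960 + (-144.474960 − (-149.371680))/3 = -142.842720
R(2,2) = -142.842720 + (-142.842720 − (-142.881600))/15 = -142.840128

-142.8401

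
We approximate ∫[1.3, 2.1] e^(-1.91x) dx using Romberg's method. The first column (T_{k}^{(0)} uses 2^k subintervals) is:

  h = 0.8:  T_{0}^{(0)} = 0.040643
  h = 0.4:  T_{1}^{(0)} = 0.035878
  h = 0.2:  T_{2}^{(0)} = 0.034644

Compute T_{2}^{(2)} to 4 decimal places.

Richardson extrapolation on the trapezoidal column (denominator 4−1=3):
T_{1}^{(1)} = (4·0.035878 − 0.040643) / 3 = 0.034290
T_{2}^{(1)} = 0.034644 + (0.034644 − 0.035878)/3 = 0.034233
T_{2}^{(2)} = 0.034233 + (0.034233 − 0.034290)/15 = 0.034229

0.0342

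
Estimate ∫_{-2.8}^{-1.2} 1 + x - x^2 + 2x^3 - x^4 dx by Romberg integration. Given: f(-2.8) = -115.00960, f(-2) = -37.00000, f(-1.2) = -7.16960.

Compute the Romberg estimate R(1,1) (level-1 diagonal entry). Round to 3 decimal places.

-72.048

R(0,0) (trapezoid, 1 panel, h=1.6000): -97.74336
R(1,0) (trapezoid, 2 panels, h=0.8000): -78.47168
R(1,1) = -78.47168 + (-78.47168 − (-97.74336))/3 = -72.04779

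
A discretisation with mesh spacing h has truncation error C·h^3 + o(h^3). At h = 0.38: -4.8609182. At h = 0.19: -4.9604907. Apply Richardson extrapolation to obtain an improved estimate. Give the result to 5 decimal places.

Extrapolated value = (8·A(h/2) − A(h)) / (8 − 1)
= (8·(-4.9604907) − (-4.8609182)) / 7
= -34.8230074 / 7 = -4.9747153

-4.97472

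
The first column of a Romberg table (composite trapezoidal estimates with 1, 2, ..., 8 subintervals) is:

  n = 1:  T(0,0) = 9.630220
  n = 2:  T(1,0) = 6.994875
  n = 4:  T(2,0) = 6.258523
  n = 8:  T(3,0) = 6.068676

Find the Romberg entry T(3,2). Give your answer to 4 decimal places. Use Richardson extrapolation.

T(2,1) = 6.258523 + (6.258523 − 6.994875)/3 = 6.013072
T(3,1) = 6.068676 + (6.068676 − 6.258523)/3 = 6.005394
T(3,2) = 6.005394 + (6.005394 − 6.013072)/15 = 6.004882

6.0049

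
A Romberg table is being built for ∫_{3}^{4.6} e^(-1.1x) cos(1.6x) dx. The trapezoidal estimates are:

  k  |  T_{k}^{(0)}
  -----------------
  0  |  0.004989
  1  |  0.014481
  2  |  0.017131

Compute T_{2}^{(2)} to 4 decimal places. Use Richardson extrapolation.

0.0180

Richardson extrapolation on the trapezoidal column (denominator 4−1=3):
T_{1}^{(1)} = (4·0.014481 − 0.004989) / 3 = 0.017645
T_{2}^{(1)} = (4·0.017131 − 0.014481) / 3 = 0.018014
T_{2}^{(2)} = (16·0.018014 − 0.017645) / 15 = 0.018039
(Column j=1 coincides with Simpson's rule on the same nodes.)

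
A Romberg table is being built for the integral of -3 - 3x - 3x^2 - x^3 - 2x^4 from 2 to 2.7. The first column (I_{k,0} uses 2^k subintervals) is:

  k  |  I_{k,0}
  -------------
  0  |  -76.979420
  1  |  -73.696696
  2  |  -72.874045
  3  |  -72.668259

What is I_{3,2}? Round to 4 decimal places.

-72.5997

Richardson extrapolation on the trapezoidal column (denominator 4−1=3):
I_{2,1} = (4·(-72.874045) − (-73.696696)) / 3 = -72.599828
I_{3,1} = (4·(-72.668259) − (-72.874045)) / 3 = -72.599664
I_{3,2} = (16·(-72.599664) − (-72.599828)) / 15 = -72.599653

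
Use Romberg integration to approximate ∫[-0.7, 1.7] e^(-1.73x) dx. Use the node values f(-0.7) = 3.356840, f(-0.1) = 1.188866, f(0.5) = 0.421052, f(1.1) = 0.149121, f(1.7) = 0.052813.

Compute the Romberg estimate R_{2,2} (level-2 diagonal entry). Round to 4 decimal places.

1.9130

R_{0,0} (trapezoid, 1 panel, h=2.4000): 4.091584
R_{1,0} (trapezoid, 2 panels, h=1.2000): 2.551054
R_{2,0} (trapezoid, 4 panels, h=0.6000): 2.078319
R_{1,1} = 2.551054 + (2.551054 − 4.091584)/3 = 2.037544
R_{2,1} = 2.078319 + (2.078319 − 2.551054)/3 = 1.920741
R_{2,2} = 1.920741 + (1.920741 − 2.037544)/15 = 1.912954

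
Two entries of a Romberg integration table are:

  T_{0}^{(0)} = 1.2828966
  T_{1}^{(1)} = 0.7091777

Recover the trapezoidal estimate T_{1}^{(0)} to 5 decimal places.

0.85261

From T_{1}^{(1)} = (4·T_{1}^{(0)} − T_{0}^{(0)})/3, solve for T_{1}^{(0)}:
4·T_{1}^{(0)} = 3·0.7091777 + 1.2828966 = 3.4104297
T_{1}^{(0)} = 0.8526074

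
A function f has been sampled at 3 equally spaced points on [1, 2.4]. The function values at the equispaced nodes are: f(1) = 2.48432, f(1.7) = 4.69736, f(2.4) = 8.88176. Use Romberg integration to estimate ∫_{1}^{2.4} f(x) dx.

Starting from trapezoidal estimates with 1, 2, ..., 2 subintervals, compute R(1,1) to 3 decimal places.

R(0,0) (trapezoid, 1 panel, h=1.4000): 7.95626
R(1,0) (trapezoid, 2 panels, h=0.7000): 7.26628
R(1,1) = 7.26628 + (7.26628 − 7.95626)/3 = 7.03629

7.036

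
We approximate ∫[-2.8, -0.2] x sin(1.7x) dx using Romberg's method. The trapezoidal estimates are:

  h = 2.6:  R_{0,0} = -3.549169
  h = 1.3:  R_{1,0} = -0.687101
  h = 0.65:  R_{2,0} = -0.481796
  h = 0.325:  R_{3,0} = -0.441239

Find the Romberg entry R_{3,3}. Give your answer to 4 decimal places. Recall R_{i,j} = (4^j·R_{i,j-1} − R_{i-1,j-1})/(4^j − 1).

-0.4282

Richardson extrapolation on the trapezoidal column (denominator 4−1=3):
R_{1,1} = (4·(-0.687101) − (-3.549169)) / 3 = 0.266922
R_{2,1} = (4·(-0.481796) − (-0.687101)) / 3 = -0.413361
R_{3,1} = -0.441239 + (-0.441239 − (-0.481796))/3 = -0.427720
R_{2,2} = -0.413361 + (-0.413361 − 0.266922)/15 = -0.458713
R_{3,2} = (16·(-0.427720) − (-0.413361)) / 15 = -0.428677
R_{3,3} = (64·(-0.428677) − (-0.458713)) / 63 = -0.428200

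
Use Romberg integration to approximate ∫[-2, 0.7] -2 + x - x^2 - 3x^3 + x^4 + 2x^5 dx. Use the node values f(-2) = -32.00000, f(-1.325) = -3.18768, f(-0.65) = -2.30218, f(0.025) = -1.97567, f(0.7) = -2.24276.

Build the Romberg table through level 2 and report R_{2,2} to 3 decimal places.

R_{0,0} (trapezoid, 1 panel, h=2.7000): -46.22773
R_{1,0} (trapezoid, 2 panels, h=1.3500): -26.22181
R_{2,0} (trapezoid, 4 panels, h=0.6750): -16.59616
R_{1,1} = -26.22181 + (-26.22181 − (-46.22773))/3 = -19.55317
R_{2,1} = -16.59616 + (-16.59616 − (-26.22181))/3 = -13.38761
R_{2,2} = -13.38761 + (-13.38761 − (-19.55317))/15 = -12.97657

-12.977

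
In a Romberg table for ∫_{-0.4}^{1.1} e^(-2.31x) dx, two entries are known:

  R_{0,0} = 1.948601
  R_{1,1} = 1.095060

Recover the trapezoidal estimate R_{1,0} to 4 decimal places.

From R_{1,1} = (4·R_{1,0} − R_{0,0})/3, solve for R_{1,0}:
4·R_{1,0} = 3·1.095060 + 1.948601 = 5.233781
R_{1,0} = 1.308445

1.3084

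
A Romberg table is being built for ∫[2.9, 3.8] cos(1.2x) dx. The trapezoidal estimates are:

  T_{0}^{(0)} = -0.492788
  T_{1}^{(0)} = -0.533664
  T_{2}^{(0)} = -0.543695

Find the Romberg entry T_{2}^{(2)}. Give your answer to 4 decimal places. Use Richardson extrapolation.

-0.5470

T_{1}^{(1)} = (4·(-0.533664) − (-0.492788)) / 3 = -0.547289
T_{2}^{(1)} = (4·(-0.543695) − (-0.533664)) / 3 = -0.547039
T_{2}^{(2)} = -0.547039 + (-0.547039 − (-0.547289))/15 = -0.547022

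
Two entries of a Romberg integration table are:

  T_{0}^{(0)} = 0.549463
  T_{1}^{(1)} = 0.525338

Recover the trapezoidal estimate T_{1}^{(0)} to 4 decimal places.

From T_{1}^{(1)} = (4·T_{1}^{(0)} − T_{0}^{(0)})/3, solve for T_{1}^{(0)}:
4·T_{1}^{(0)} = 3·0.525338 + 0.549463 = 2.125477
T_{1}^{(0)} = 0.531369

0.5314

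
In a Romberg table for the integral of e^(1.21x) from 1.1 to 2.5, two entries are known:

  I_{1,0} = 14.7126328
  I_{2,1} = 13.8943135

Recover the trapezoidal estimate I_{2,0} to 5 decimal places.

14.09889

From I_{2,1} = (4·I_{2,0} − I_{1,0})/3, solve for I_{2,0}:
4·I_{2,0} = 3·13.8943135 + 14.7126328 = 56.3955733
I_{2,0} = 14.0988933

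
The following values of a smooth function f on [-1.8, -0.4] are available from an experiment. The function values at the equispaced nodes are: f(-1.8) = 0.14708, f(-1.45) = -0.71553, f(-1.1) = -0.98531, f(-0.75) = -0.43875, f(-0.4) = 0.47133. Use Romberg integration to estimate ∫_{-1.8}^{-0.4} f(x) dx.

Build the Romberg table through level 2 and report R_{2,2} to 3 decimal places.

-0.691

R_{0,0} (trapezoid, 1 panel, h=1.4000): 0.43289
R_{1,0} (trapezoid, 2 panels, h=0.7000): -0.47327
R_{2,0} (trapezoid, 4 panels, h=0.3500): -0.64063
R_{1,1} = -0.47327 + (-0.47327 − 0.43289)/3 = -0.77532
R_{2,1} = -0.64063 + (-0.64063 − (-0.47327))/3 = -0.69642
R_{2,2} = -0.69642 + (-0.69642 − (-0.77532))/15 = -0.69116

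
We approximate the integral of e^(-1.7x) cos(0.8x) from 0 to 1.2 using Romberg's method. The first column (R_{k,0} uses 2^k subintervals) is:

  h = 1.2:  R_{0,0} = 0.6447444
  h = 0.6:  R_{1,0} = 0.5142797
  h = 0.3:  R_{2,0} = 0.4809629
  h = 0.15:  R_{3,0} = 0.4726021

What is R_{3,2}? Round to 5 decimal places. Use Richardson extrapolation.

0.46981

Richardson extrapolation on the trapezoidal column (denominator 4−1=3):
R_{2,1} = (4·0.4809629 − 0.5142797) / 3 = 0.4698573
R_{3,1} = 0.4726021 + (0.4726021 − 0.4809629)/3 = 0.4698152
R_{3,2} = 0.4698152 + (0.4698152 − 0.4698573)/15 = 0.4698124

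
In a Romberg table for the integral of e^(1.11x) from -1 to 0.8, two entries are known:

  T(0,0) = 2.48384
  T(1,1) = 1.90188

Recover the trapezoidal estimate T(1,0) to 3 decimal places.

2.047

From T(1,1) = (4·T(1,0) − T(0,0))/3, solve for T(1,0):
4·T(1,0) = 3·1.90188 + 2.48384 = 8.18948
T(1,0) = 2.04737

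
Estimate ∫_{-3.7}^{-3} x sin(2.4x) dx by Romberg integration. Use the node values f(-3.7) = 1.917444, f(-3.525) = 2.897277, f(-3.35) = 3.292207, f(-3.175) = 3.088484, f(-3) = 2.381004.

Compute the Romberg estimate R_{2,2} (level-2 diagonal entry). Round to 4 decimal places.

2.0311

R_{0,0} (trapezoid, 1 panel, h=0.7000): 1.504457
R_{1,0} (trapezoid, 2 panels, h=0.3500): 1.904501
R_{2,0} (trapezoid, 4 panels, h=0.1750): 1.999759
R_{1,1} = 1.904501 + (1.904501 − 1.504457)/3 = 2.037849
R_{2,1} = 1.999759 + (1.999759 − 1.904501)/3 = 2.031512
R_{2,2} = 2.031512 + (2.031512 − 2.037849)/15 = 2.031090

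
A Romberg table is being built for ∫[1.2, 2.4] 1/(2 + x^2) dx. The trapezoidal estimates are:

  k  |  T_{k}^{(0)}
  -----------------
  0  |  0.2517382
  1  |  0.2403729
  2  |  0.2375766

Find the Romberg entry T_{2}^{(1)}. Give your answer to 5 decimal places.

0.23664

Richardson extrapolation on the trapezoidal column (denominator 4−1=3):
T_{2}^{(1)} = (4·0.2375766 − 0.2403729) / 3 = 0.2366445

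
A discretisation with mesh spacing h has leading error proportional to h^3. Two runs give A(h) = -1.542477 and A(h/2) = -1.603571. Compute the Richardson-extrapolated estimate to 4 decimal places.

Extrapolated value = (8·A(h/2) − A(h)) / (8 − 1)
= (8·(-1.603571) − (-1.542477)) / 7
= -11.286091 / 7 = -1.612299

-1.6123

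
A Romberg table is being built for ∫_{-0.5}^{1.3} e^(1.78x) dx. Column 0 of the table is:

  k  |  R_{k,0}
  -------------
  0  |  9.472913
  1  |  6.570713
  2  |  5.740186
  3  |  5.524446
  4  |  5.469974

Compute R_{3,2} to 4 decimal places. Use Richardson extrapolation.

5.4518

R_{2,1} = 5.740186 + (5.740186 − 6.570713)/3 = 5.463344
R_{3,1} = (4·5.524446 − 5.740186) / 3 = 5.452533
R_{3,2} = (16·5.452533 − 5.463344) / 15 = 5.451812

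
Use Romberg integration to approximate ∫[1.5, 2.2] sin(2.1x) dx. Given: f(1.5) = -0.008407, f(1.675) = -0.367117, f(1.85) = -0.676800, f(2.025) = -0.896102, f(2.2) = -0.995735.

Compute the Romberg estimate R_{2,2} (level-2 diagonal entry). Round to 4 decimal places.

-0.4322

R_{0,0} (trapezoid, 1 panel, h=0.7000): -0.351450
R_{1,0} (trapezoid, 2 panels, h=0.3500): -0.412605
R_{2,0} (trapezoid, 4 panels, h=0.1750): -0.427366
R_{1,1} = -0.412605 + (-0.412605 − (-0.351450))/3 = -0.432990
R_{2,1} = -0.427366 + (-0.427366 − (-0.412605))/3 = -0.432286
R_{2,2} = -0.432286 + (-0.432286 − (-0.432990))/15 = -0.432239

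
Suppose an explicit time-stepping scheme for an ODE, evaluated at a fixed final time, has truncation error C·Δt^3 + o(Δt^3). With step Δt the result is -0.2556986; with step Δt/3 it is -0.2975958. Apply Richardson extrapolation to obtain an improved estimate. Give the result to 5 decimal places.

The leading error scales as Δt^3; refining by a factor of 3 reduces it by 3^3 = 27.
Extrapolated value = (27·A(Δt/3) − A(Δt)) / (27 − 1)
= (27·(-0.2975958) − (-0.2556986)) / 26
= -7.7793880 / 26 = -0.2992072

-0.29921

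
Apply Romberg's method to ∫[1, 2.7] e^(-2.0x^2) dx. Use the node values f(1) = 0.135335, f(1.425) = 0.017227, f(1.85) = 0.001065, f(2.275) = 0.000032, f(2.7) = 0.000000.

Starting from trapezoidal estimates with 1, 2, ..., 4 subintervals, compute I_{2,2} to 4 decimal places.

I_{0,0} (trapezoid, 1 panel, h=1.7000): 0.115035
I_{1,0} (trapezoid, 2 panels, h=0.8500): 0.058423
I_{2,0} (trapezoid, 4 panels, h=0.4250): 0.036546
I_{1,1} = 0.058423 + (0.058423 − 0.115035)/3 = 0.039552
I_{2,1} = 0.036546 + (0.036546 − 0.058423)/3 = 0.029254
I_{2,2} = 0.029254 + (0.029254 − 0.039552)/15 = 0.028567

0.0286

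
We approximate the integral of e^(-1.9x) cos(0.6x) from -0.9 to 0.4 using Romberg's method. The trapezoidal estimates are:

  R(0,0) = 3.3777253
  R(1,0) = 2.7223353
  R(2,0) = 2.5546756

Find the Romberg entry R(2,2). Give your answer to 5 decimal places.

R(1,1) = 2.7223353 + (2.7223353 − 3.3777253)/3 = 2.5038720
R(2,1) = (4·2.5546756 − 2.7223353) / 3 = 2.4987890
R(2,2) = 2.4987890 + (2.4987890 − 2.5038720)/15 = 2.4984501

2.49845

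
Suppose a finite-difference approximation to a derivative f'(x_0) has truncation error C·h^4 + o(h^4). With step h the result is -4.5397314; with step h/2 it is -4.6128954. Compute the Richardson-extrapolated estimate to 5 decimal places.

-4.61777

The leading error scales as h^4; refining by a factor of 2 reduces it by 2^4 = 16.
Extrapolated value = (16·A(h/2) − A(h)) / (16 − 1)
= (16·(-4.6128954) − (-4.5397314)) / 15
= -69.2665950 / 15 = -4.6177730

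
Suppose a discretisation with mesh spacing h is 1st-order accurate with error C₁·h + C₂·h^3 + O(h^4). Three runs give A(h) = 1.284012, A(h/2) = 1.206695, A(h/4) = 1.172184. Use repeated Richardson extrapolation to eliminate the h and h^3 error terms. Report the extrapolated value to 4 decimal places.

1.1389

First eliminate the h term (factor 2^1 = 2):
  B₁ = (2·1.206695 − 1.284012)/1 = 1.129378
  B₂ = (2·1.172184 − 1.206695)/1 = 1.137673
Then eliminate the h^3 term (factor 2^3 = 8):
  (8·1.137673 − 1.129378)/7 = 1.138858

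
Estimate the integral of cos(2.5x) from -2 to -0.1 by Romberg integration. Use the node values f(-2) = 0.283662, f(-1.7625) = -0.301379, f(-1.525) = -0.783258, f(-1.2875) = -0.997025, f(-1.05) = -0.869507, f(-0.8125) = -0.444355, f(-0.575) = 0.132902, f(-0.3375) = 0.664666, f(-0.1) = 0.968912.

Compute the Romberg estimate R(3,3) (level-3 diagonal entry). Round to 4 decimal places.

R(0,0) (trapezoid, 1 panel, h=1.9000): 1.189945
R(1,0) (trapezoid, 2 panels, h=0.9500): -0.231059
R(2,0) (trapezoid, 4 panels, h=0.4750): -0.424449
R(3,0) (trapezoid, 8 panels, h=0.2375): -0.468271
R(1,1) = -0.231059 + (-0.231059 − 1.189945)/3 = -0.704727
R(2,1) = -0.424449 + (-0.424449 − (-0.231059))/3 = -0.488912
R(3,1) = -0.468271 + (-0.468271 − (-0.424449))/3 = -0.482878
R(2,2) = -0.488912 + (-0.488912 − (-0.704727))/15 = -0.474524
R(3,2) = -0.482878 + (-0.482878 − (-0.488912))/15 = -0.482476
R(3,3) = -0.482476 + (-0.482476 − (-0.474524))/63 = -0.482602

-0.4826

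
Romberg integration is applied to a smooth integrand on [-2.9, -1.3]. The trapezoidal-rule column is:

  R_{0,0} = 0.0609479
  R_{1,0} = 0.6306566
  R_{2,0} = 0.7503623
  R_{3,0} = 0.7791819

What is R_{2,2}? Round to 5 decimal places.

Richardson extrapolation on the trapezoidal column (denominator 4−1=3):
R_{1,1} = (4·0.6306566 − 0.0609479) / 3 = 0.8205595
R_{2,1} = 0.7503623 + (0.7503623 − 0.6306566)/3 = 0.7902642
R_{2,2} = (16·0.7902642 − 0.8205595) / 15 = 0.7882445

0.78824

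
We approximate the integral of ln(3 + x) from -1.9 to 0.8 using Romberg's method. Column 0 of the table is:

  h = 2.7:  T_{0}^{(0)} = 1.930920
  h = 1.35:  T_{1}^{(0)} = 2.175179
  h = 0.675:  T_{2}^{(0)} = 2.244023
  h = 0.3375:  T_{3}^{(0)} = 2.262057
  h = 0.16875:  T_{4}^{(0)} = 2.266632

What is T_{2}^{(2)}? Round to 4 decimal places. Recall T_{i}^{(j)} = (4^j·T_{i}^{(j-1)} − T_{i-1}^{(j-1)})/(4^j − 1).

2.2677

Richardson extrapolation on the trapezoidal column (denominator 4−1=3):
T_{1}^{(1)} = (4·2.175179 − 1.930920) / 3 = 2.256599
T_{2}^{(1)} = 2.244023 + (2.244023 − 2.175179)/3 = 2.266971
T_{2}^{(2)} = 2.266971 + (2.266971 − 2.256599)/15 = 2.267662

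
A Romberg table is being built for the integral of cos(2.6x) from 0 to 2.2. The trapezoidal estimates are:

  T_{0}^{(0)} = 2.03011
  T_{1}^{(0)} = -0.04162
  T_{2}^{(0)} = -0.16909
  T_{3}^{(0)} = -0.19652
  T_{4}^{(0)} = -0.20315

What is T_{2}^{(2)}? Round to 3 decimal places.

Richardson extrapolation on the trapezoidal column (denominator 4−1=3):
T_{1}^{(1)} = (4·(-0.04162) − 2.03011) / 3 = -0.73220
T_{2}^{(1)} = -0.16909 + (-0.16909 − (-0.04162))/3 = -0.21158
T_{2}^{(2)} = (16·(-0.21158) − (-0.73220)) / 15 = -0.17687

-0.177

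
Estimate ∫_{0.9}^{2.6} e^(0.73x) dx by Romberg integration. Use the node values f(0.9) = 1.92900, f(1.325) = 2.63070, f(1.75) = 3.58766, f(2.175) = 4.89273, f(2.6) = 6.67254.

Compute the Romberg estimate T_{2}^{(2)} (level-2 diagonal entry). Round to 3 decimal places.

6.498

T_{0}^{(0)} (trapezoid, 1 panel, h=1.7000): 7.31131
T_{1}^{(0)} (trapezoid, 2 panels, h=0.8500): 6.70517
T_{2}^{(0)} (trapezoid, 4 panels, h=0.4250): 6.55004
T_{1}^{(1)} = 6.70517 + (6.70517 − 7.31131)/3 = 6.50312
T_{2}^{(1)} = 6.55004 + (6.55004 − 6.70517)/3 = 6.49833
T_{2}^{(2)} = 6.49833 + (6.49833 − 6.50312)/15 = 6.49801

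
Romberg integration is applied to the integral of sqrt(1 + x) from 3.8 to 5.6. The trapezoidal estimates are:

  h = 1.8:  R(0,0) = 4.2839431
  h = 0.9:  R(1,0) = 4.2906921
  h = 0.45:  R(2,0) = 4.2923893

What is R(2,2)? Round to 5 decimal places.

4.29296

Richardson extrapolation on the trapezoidal column (denominator 4−1=3):
R(1,1) = 4.2906921 + (4.2906921 − 4.2839431)/3 = 4.2929418
R(2,1) = 4.2923893 + (4.2923893 − 4.2906921)/3 = 4.2929550
R(2,2) = (16·4.2929550 − 4.2929418) / 15 = 4.2929559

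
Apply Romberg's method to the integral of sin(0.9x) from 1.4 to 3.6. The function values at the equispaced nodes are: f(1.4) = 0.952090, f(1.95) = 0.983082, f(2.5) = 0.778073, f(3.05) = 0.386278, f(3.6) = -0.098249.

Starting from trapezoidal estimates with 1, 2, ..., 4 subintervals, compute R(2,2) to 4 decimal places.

1.4455

R(0,0) (trapezoid, 1 panel, h=2.2000): 0.939225
R(1,0) (trapezoid, 2 panels, h=1.1000): 1.325493
R(2,0) (trapezoid, 4 panels, h=0.5500): 1.415894
R(1,1) = 1.325493 + (1.325493 − 0.939225)/3 = 1.454249
R(2,1) = 1.415894 + (1.415894 − 1.325493)/3 = 1.446028
R(2,2) = 1.446028 + (1.446028 − 1.454249)/15 = 1.445480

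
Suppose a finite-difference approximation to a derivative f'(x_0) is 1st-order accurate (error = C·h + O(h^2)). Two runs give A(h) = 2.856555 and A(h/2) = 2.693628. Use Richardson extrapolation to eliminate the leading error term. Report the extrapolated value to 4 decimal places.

2.5307

Extrapolated value = (2·A(h/2) − A(h)) / (2 − 1)
= (2·2.693628 − 2.856555) / 1
= 2.530701 / 1 = 2.530701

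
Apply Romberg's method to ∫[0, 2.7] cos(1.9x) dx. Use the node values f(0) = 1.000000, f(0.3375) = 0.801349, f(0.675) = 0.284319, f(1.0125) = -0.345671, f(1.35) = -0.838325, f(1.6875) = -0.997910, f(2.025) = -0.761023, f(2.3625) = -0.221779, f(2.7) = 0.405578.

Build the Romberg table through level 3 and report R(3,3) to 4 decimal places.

-0.4813

R(0,0) (trapezoid, 1 panel, h=2.7000): 1.897530
R(1,0) (trapezoid, 2 panels, h=1.3500): -0.182974
R(2,0) (trapezoid, 4 panels, h=0.6750): -0.413262
R(3,0) (trapezoid, 8 panels, h=0.3375): -0.464485
R(1,1) = -0.182974 + (-0.182974 − 1.897530)/3 = -0.876475
R(2,1) = -0.413262 + (-0.413262 − (-0.182974))/3 = -0.490025
R(3,1) = -0.464485 + (-0.464485 − (-0.413262))/3 = -0.481559
R(2,2) = -0.490025 + (-0.490025 − (-0.876475))/15 = -0.464262
R(3,2) = -0.481559 + (-0.481559 − (-0.490025))/15 = -0.480995
R(3,3) = -0.480995 + (-0.480995 − (-0.464262))/63 = -0.481261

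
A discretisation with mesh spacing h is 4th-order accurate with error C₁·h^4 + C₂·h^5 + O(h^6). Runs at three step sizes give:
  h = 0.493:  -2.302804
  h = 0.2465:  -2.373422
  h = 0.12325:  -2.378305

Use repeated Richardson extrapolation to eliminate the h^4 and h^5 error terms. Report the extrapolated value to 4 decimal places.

-2.3786

First eliminate the h^4 term (factor 2^4 = 16):
  B₁ = (16·(-2.373422) − (-2.302804))/15 = -2.378130
  B₂ = (16·(-2.378305) − (-2.373422))/15 = -2.378631
Then eliminate the h^5 term (factor 2^5 = 32):
  (32·(-2.378631) − (-2.378130))/31 = -2.378647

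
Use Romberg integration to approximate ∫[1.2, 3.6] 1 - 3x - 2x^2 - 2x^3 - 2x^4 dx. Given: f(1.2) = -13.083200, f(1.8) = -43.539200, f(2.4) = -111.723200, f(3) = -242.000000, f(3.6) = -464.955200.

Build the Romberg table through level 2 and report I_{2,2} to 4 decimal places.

-368.6454

I_{0,0} (trapezoid, 1 panel, h=2.4000): -573.646080
I_{1,0} (trapezoid, 2 panels, h=1.2000): -420.890880
I_{2,0} (trapezoid, 4 panels, h=0.6000): -381.768960
I_{1,1} = -420.890880 + (-420.890880 − (-573.646080))/3 = -369.972480
I_{2,1} = -381.768960 + (-381.768960 − (-420.890880))/3 = -368.728320
I_{2,2} = -368.728320 + (-368.728320 − (-369.972480))/15 = -368.645376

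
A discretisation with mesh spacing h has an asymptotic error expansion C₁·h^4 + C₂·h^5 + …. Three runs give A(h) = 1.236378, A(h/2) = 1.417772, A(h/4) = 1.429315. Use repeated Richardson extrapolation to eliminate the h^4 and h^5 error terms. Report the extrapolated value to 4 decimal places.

1.4301

First eliminate the h^4 term (factor 2^4 = 16):
  B₁ = (16·1.417772 − 1.236378)/15 = 1.429865
  B₂ = (16·1.429315 − 1.417772)/15 = 1.430085
Then eliminate the h^5 term (factor 2^5 = 32):
  (32·1.430085 − 1.429865)/31 = 1.430092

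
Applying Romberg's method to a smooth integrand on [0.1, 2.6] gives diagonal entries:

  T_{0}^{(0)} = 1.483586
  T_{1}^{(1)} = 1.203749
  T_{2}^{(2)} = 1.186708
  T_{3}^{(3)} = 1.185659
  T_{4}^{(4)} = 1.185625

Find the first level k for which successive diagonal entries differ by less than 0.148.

k = 2

|T_{1}^{(1)} − T_{0}^{(0)}| = 0.279837 ≥ 0.148
|T_{2}^{(2)} − T_{1}^{(1)}| = 0.017041 < 0.148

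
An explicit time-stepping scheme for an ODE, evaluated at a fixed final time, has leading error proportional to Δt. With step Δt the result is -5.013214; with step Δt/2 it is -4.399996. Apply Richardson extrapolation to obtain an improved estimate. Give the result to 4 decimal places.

-3.7868

Extrapolated value = (2·A(Δt/2) − A(Δt)) / (2 − 1)
= (2·(-4.399996) − (-5.013214)) / 1
= -3.786778 / 1 = -3.786778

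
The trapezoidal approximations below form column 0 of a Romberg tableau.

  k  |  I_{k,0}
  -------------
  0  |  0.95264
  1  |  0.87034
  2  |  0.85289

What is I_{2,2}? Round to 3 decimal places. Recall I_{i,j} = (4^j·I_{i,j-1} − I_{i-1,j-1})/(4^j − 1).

I_{1,1} = (4·0.87034 − 0.95264) / 3 = 0.84291
I_{2,1} = 0.85289 + (0.85289 − 0.87034)/3 = 0.84707
I_{2,2} = (16·0.84707 − 0.84291) / 15 = 0.84735

0.847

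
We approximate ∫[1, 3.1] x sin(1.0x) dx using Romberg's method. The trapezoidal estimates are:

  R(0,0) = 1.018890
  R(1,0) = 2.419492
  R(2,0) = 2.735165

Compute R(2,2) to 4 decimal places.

2.8373

Richardson extrapolation on the trapezoidal column (denominator 4−1=3):
R(1,1) = (4·2.419492 − 1.018890) / 3 = 2.886359
R(2,1) = (4·2.735165 − 2.419492) / 3 = 2.840389
R(2,2) = (16·2.840389 − 2.886359) / 15 = 2.837324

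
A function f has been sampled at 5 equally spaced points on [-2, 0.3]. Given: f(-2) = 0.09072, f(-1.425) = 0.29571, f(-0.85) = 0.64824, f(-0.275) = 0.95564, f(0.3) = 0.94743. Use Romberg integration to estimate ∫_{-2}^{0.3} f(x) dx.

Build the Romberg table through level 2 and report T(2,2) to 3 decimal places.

T(0,0) (trapezoid, 1 panel, h=2.3000): 1.19387
T(1,0) (trapezoid, 2 panels, h=1.1500): 1.34241
T(2,0) (trapezoid, 4 panels, h=0.5750): 1.39073
T(1,1) = 1.34241 + (1.34241 − 1.19387)/3 = 1.39192
T(2,1) = 1.39073 + (1.39073 − 1.34241)/3 = 1.40684
T(2,2) = 1.40684 + (1.40684 − 1.39192)/15 = 1.40783

1.408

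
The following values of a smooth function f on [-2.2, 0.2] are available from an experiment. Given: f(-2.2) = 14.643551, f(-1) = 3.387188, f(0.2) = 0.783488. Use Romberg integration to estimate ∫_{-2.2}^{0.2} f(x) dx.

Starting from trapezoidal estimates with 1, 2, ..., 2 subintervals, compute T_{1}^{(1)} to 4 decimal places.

T_{0}^{(0)} (trapezoid, 1 panel, h=2.4000): 18.512447
T_{1}^{(0)} (trapezoid, 2 panels, h=1.2000): 13.320849
T_{1}^{(1)} = 13.320849 + (13.320849 − 18.512447)/3 = 11.590316

11.5903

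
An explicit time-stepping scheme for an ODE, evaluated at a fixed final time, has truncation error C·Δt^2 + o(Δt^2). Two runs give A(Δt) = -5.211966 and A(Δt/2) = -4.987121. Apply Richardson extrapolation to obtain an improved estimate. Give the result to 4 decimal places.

Extrapolated value = (4·A(Δt/2) − A(Δt)) / (4 − 1)
= (4·(-4.987121) − (-5.211966)) / 3
= -14.736518 / 3 = -4.912173

-4.9122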